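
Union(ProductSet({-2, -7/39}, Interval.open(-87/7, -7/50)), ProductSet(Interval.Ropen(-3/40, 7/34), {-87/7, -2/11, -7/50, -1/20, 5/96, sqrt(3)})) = Union(ProductSet({-2, -7/39}, Interval.open(-87/7, -7/50)), ProductSet(Interval.Ropen(-3/40, 7/34), {-87/7, -2/11, -7/50, -1/20, 5/96, sqrt(3)}))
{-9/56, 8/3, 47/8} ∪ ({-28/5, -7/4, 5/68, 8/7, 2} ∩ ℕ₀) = {-9/56, 2, 8/3, 47/8}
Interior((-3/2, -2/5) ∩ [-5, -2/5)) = (-3/2, -2/5)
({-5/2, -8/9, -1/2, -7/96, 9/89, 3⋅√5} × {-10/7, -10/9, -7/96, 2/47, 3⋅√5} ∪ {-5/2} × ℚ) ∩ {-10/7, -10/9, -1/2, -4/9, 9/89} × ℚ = {-1/2, 9/89} × {-10/7, -10/9, -7/96, 2/47}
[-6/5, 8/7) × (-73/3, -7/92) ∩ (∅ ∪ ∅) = ∅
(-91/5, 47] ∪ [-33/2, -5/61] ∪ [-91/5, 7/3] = [-91/5, 47]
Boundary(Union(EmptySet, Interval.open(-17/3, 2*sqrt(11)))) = {-17/3, 2*sqrt(11)}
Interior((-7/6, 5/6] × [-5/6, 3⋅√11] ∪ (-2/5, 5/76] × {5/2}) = (-7/6, 5/6) × (-5/6, 3⋅√11)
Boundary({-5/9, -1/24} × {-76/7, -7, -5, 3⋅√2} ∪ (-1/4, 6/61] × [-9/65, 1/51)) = ({-1/4, 6/61} × [-9/65, 1/51]) ∪ ([-1/4, 6/61] × {-9/65, 1/51}) ∪ ({-5/9, -1/24} × {-76/7, -7, -5, 3⋅√2})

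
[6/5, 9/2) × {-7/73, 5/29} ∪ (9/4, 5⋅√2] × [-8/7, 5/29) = ([6/5, 9/2) × {-7/73, 5/29}) ∪ ((9/4, 5⋅√2] × [-8/7, 5/29))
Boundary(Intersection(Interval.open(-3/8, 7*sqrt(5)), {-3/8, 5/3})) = {5/3}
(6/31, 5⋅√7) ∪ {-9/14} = {-9/14} ∪ (6/31, 5⋅√7)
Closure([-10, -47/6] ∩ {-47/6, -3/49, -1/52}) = {-47/6}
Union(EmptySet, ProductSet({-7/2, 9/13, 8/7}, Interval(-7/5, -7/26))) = ProductSet({-7/2, 9/13, 8/7}, Interval(-7/5, -7/26))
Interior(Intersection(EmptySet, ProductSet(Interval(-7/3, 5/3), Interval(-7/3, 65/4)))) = EmptySet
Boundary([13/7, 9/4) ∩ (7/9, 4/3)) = ∅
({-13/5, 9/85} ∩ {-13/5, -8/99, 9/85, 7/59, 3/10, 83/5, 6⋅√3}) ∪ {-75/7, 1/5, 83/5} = {-75/7, -13/5, 9/85, 1/5, 83/5}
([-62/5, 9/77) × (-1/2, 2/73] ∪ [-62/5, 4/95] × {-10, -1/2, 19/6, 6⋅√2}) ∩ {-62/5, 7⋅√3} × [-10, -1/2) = {-62/5} × {-10}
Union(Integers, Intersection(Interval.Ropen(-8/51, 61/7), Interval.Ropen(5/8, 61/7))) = Union(Integers, Interval.Ropen(5/8, 61/7))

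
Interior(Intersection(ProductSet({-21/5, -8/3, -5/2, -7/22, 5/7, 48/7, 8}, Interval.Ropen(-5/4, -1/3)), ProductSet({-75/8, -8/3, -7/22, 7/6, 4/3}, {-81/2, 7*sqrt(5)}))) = EmptySet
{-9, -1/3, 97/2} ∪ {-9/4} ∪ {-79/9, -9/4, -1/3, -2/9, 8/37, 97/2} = {-9, -79/9, -9/4, -1/3, -2/9, 8/37, 97/2}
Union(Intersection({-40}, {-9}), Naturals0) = Naturals0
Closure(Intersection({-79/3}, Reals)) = {-79/3}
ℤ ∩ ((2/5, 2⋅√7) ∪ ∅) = {1, 2, …, 5}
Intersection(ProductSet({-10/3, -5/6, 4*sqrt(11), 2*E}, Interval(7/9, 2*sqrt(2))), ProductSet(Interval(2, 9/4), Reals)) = EmptySet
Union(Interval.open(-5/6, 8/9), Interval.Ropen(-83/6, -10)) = Union(Interval.Ropen(-83/6, -10), Interval.open(-5/6, 8/9))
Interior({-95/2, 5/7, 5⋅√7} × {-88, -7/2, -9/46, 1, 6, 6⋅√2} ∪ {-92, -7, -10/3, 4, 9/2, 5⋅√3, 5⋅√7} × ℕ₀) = ∅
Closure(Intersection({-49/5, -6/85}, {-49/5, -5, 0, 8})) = {-49/5}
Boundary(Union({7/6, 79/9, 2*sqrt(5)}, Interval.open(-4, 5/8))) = {-4, 5/8, 7/6, 79/9, 2*sqrt(5)}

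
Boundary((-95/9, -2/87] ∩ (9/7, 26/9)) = ∅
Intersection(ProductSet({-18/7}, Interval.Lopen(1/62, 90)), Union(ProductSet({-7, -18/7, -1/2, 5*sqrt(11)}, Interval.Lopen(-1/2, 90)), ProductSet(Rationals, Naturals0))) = ProductSet({-18/7}, Union(Interval.Lopen(1/62, 90), Range(1, 91, 1)))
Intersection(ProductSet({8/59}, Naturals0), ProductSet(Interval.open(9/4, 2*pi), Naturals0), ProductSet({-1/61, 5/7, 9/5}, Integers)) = EmptySet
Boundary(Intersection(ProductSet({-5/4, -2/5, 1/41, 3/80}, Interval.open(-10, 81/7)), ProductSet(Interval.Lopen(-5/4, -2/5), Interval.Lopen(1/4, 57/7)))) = ProductSet({-2/5}, Interval(1/4, 57/7))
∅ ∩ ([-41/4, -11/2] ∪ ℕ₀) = ∅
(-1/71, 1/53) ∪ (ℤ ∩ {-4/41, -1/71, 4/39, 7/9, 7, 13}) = (-1/71, 1/53) ∪ {7, 13}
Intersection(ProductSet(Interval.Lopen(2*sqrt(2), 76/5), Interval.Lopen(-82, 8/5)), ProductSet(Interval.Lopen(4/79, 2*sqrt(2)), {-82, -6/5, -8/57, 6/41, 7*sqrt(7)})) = EmptySet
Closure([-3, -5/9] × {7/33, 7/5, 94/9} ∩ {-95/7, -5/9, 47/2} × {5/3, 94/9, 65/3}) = {-5/9} × {94/9}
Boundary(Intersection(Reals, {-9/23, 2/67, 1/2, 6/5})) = {-9/23, 2/67, 1/2, 6/5}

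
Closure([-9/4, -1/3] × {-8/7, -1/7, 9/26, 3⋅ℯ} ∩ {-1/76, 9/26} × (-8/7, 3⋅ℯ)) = ∅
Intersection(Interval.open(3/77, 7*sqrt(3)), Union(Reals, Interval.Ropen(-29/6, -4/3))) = Interval.open(3/77, 7*sqrt(3))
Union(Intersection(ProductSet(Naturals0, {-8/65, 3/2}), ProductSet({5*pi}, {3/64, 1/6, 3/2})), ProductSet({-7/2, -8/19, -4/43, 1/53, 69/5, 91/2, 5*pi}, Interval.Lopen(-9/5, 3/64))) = ProductSet({-7/2, -8/19, -4/43, 1/53, 69/5, 91/2, 5*pi}, Interval.Lopen(-9/5, 3/64))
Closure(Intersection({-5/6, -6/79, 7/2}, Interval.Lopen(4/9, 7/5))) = EmptySet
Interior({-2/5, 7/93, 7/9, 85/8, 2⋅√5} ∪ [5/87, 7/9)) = (5/87, 7/9)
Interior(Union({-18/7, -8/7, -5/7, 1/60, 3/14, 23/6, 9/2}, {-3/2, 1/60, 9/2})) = EmptySet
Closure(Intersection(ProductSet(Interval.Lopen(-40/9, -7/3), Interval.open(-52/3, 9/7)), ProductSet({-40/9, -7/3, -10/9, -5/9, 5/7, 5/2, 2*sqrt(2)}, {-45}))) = EmptySet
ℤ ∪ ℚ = ℚ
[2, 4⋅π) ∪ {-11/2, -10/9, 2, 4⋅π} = {-11/2, -10/9} ∪ [2, 4⋅π]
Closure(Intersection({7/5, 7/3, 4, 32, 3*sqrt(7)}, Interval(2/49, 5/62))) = EmptySet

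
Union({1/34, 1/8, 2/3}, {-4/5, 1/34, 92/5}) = {-4/5, 1/34, 1/8, 2/3, 92/5}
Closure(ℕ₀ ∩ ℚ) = ℕ₀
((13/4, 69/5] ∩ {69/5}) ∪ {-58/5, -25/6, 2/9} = {-58/5, -25/6, 2/9, 69/5}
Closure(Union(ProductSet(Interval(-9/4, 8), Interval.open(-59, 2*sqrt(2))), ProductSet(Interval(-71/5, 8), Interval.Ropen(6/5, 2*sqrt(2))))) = Union(ProductSet(Interval(-71/5, 8), Interval(6/5, 2*sqrt(2))), ProductSet(Interval(-9/4, 8), Interval(-59, 2*sqrt(2))))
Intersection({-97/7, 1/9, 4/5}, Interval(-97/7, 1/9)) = {-97/7, 1/9}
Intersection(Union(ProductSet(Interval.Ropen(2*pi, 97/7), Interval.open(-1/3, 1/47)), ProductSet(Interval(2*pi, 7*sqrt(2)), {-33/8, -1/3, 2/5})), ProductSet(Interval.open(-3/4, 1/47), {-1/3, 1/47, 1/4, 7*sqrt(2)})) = EmptySet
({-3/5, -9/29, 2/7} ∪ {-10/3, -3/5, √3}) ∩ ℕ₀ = ∅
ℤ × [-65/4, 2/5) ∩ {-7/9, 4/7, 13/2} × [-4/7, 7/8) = ∅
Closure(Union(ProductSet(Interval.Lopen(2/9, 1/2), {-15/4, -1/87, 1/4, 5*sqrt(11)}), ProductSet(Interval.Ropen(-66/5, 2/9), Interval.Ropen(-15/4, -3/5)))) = Union(ProductSet({-66/5, 2/9}, Interval(-15/4, -3/5)), ProductSet(Interval(-66/5, 2/9), {-15/4, -3/5}), ProductSet(Interval.Ropen(-66/5, 2/9), Interval.Ropen(-15/4, -3/5)), ProductSet(Interval(2/9, 1/2), {-15/4, -1/87, 1/4, 5*sqrt(11)}))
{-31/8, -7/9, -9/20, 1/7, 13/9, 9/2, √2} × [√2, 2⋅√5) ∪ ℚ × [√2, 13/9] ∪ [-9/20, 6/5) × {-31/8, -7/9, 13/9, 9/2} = (ℚ × [√2, 13/9]) ∪ ([-9/20, 6/5) × {-31/8, -7/9, 13/9, 9/2}) ∪ ({-31/8, -7/9, -9/20, 1/7, 13/9, 9/2, √2} × [√2, 2⋅√5))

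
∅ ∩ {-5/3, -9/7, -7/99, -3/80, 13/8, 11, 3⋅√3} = ∅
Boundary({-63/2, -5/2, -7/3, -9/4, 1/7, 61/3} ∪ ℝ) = ∅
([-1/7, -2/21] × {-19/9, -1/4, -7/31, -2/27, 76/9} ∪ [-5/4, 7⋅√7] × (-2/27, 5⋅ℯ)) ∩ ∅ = ∅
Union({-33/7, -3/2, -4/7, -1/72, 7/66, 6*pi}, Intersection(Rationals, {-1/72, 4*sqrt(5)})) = {-33/7, -3/2, -4/7, -1/72, 7/66, 6*pi}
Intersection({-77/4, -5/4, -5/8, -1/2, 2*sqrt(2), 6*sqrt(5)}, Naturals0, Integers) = EmptySet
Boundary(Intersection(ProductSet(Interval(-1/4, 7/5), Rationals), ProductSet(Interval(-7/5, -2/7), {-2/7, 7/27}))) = EmptySet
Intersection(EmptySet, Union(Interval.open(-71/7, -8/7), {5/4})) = EmptySet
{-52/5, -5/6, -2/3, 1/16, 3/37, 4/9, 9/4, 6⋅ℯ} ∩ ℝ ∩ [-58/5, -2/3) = {-52/5, -5/6}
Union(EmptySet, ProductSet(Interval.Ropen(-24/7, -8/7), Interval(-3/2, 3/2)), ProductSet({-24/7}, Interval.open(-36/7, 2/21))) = Union(ProductSet({-24/7}, Interval.open(-36/7, 2/21)), ProductSet(Interval.Ropen(-24/7, -8/7), Interval(-3/2, 3/2)))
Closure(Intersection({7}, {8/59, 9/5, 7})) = {7}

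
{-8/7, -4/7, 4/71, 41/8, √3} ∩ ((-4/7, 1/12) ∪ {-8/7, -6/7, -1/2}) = {-8/7, 4/71}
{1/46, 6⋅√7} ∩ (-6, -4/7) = ∅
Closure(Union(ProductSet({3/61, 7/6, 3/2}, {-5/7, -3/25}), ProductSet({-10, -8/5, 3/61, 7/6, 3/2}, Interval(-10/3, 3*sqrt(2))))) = ProductSet({-10, -8/5, 3/61, 7/6, 3/2}, Interval(-10/3, 3*sqrt(2)))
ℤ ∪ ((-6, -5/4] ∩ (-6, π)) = ℤ ∪ [-6, -5/4]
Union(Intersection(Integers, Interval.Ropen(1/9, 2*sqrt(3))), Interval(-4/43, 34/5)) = Union(Interval(-4/43, 34/5), Range(1, 4, 1))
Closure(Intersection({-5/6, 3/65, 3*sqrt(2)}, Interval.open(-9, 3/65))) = {-5/6}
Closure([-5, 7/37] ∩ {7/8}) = ∅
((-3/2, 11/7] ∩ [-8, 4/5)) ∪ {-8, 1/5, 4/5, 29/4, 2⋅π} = {-8, 29/4, 2⋅π} ∪ (-3/2, 4/5]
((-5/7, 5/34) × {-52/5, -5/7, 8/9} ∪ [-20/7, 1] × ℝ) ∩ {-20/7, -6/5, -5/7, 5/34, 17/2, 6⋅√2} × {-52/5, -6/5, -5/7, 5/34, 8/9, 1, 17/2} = {-20/7, -6/5, -5/7, 5/34} × {-52/5, -6/5, -5/7, 5/34, 8/9, 1, 17/2}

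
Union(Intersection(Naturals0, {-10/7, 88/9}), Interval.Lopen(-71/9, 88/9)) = Interval.Lopen(-71/9, 88/9)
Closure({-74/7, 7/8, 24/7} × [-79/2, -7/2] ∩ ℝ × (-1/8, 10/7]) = ∅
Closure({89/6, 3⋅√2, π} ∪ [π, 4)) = [π, 4] ∪ {89/6, 3⋅√2}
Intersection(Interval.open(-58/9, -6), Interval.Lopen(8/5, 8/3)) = EmptySet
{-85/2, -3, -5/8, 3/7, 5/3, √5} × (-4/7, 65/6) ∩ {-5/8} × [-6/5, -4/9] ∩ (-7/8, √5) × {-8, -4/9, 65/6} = {-5/8} × {-4/9}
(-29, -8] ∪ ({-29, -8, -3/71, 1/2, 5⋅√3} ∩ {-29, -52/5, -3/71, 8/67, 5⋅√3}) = [-29, -8] ∪ {-3/71, 5⋅√3}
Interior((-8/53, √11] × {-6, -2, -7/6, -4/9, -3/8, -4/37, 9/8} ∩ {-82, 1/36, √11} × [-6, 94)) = ∅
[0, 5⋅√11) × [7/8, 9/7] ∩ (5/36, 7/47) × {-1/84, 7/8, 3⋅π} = (5/36, 7/47) × {7/8}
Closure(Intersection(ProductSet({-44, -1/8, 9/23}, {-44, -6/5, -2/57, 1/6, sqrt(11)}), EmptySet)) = EmptySet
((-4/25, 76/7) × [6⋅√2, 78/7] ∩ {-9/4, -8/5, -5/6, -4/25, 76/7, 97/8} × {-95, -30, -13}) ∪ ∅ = ∅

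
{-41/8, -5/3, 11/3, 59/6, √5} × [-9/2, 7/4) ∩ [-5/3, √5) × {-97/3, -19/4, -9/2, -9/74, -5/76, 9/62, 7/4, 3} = {-5/3} × {-9/2, -9/74, -5/76, 9/62}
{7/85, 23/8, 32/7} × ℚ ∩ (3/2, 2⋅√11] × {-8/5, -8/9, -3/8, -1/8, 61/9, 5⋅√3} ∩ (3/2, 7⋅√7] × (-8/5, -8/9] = {23/8, 32/7} × {-8/9}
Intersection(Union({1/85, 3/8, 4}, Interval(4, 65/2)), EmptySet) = EmptySet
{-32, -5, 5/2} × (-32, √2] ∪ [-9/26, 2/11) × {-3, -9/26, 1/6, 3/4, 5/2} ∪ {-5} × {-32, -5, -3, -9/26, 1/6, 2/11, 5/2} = ({-5} × {-32, -5, -3, -9/26, 1/6, 2/11, 5/2}) ∪ ({-32, -5, 5/2} × (-32, √2]) ∪ ([-9/26, 2/11) × {-3, -9/26, 1/6, 3/4, 5/2})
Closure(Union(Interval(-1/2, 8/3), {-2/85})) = Interval(-1/2, 8/3)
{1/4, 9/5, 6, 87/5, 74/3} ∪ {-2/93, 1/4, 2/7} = {-2/93, 1/4, 2/7, 9/5, 6, 87/5, 74/3}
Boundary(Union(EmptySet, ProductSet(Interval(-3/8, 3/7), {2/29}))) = ProductSet(Interval(-3/8, 3/7), {2/29})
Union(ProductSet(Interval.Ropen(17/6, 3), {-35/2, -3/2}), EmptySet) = ProductSet(Interval.Ropen(17/6, 3), {-35/2, -3/2})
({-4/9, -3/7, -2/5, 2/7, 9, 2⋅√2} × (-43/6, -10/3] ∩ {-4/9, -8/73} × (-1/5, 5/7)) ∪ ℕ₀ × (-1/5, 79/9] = ℕ₀ × (-1/5, 79/9]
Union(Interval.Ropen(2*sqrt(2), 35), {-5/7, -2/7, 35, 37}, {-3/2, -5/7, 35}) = Union({-3/2, -5/7, -2/7, 37}, Interval(2*sqrt(2), 35))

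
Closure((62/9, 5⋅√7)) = [62/9, 5⋅√7]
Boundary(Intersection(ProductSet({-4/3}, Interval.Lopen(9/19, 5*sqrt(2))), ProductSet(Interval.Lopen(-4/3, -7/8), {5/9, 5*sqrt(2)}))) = EmptySet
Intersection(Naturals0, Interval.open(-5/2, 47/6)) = Range(0, 8, 1)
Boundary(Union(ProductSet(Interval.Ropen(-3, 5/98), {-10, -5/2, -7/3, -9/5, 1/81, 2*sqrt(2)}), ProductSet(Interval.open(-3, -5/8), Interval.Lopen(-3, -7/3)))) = Union(ProductSet({-3, -5/8}, Interval(-3, -7/3)), ProductSet(Interval(-3, -5/8), {-3, -7/3}), ProductSet(Interval(-3, 5/98), {-10, -7/3, -9/5, 1/81, 2*sqrt(2)}), ProductSet(Union({-3}, Interval(-5/8, 5/98)), {-10, -5/2, -7/3, -9/5, 1/81, 2*sqrt(2)}))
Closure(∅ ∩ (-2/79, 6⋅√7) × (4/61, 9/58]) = ∅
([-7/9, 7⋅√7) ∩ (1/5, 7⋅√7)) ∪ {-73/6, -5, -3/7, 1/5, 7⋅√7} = {-73/6, -5, -3/7} ∪ [1/5, 7⋅√7]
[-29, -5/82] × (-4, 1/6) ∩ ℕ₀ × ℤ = ∅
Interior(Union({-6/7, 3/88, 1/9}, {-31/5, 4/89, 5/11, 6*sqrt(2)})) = EmptySet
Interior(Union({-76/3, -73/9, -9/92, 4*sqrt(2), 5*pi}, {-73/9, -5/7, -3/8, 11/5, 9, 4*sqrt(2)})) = EmptySet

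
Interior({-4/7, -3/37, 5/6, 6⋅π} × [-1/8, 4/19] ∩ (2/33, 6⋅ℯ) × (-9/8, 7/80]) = ∅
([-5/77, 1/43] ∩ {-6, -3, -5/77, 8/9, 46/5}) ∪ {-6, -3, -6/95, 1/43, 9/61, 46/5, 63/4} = {-6, -3, -5/77, -6/95, 1/43, 9/61, 46/5, 63/4}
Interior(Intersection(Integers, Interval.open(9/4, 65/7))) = EmptySet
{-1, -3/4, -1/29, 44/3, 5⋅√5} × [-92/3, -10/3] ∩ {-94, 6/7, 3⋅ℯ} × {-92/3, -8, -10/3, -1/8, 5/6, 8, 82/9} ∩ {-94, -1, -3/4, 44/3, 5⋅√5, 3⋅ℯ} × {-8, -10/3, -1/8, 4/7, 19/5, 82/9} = ∅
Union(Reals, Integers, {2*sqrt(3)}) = Reals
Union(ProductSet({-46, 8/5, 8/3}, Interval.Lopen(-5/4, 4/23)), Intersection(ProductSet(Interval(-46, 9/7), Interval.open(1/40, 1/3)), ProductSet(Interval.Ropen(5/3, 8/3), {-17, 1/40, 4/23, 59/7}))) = ProductSet({-46, 8/5, 8/3}, Interval.Lopen(-5/4, 4/23))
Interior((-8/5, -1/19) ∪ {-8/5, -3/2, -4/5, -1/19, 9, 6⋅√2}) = (-8/5, -1/19)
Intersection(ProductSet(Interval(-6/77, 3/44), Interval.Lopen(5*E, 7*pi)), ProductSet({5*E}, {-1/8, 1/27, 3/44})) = EmptySet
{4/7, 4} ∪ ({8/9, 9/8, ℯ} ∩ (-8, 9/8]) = {4/7, 8/9, 9/8, 4}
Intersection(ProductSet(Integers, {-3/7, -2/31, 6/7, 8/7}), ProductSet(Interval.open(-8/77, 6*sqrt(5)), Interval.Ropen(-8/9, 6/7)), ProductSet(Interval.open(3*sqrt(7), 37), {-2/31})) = ProductSet(Range(8, 14, 1), {-2/31})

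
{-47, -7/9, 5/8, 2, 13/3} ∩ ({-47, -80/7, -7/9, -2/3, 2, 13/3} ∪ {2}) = {-47, -7/9, 2, 13/3}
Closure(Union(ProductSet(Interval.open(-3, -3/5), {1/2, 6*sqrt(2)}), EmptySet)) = ProductSet(Interval(-3, -3/5), {1/2, 6*sqrt(2)})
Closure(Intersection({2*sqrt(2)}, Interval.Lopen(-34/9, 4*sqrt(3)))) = {2*sqrt(2)}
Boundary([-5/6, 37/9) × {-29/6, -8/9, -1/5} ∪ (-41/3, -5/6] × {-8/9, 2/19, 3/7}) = ([-41/3, -5/6] × {-8/9, 2/19, 3/7}) ∪ ([-5/6, 37/9] × {-29/6, -8/9, -1/5})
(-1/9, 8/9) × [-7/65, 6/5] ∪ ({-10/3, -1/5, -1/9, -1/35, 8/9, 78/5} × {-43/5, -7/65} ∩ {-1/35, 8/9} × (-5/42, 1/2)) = ({-1/35, 8/9} × {-7/65}) ∪ ((-1/9, 8/9) × [-7/65, 6/5])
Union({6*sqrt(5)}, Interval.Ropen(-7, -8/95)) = Union({6*sqrt(5)}, Interval.Ropen(-7, -8/95))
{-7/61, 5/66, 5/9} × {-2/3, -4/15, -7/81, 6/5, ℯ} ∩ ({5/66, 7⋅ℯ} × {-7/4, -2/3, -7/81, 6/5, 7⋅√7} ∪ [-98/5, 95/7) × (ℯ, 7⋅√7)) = {5/66} × {-2/3, -7/81, 6/5}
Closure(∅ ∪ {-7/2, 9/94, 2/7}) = {-7/2, 9/94, 2/7}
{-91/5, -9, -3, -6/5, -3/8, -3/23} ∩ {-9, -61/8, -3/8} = {-9, -3/8}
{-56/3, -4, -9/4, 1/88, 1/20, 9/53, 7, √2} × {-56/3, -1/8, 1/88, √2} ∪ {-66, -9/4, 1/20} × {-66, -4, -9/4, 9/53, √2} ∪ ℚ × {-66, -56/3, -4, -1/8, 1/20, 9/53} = (ℚ × {-66, -56/3, -4, -1/8, 1/20, 9/53}) ∪ ({-66, -9/4, 1/20} × {-66, -4, -9/4, 9/53, √2}) ∪ ({-56/3, -4, -9/4, 1/88, 1/20, 9/53, 7, √2} × {-56/3, -1/8, 1/88, √2})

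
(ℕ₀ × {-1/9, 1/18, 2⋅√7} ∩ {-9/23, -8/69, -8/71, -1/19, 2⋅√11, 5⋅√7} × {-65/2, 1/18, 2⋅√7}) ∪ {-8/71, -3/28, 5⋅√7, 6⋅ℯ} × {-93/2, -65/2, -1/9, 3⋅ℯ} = {-8/71, -3/28, 5⋅√7, 6⋅ℯ} × {-93/2, -65/2, -1/9, 3⋅ℯ}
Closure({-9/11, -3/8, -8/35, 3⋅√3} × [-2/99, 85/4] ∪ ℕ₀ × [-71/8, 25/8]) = (ℕ₀ × [-71/8, 25/8]) ∪ ({-9/11, -3/8, -8/35, 3⋅√3} × [-2/99, 85/4])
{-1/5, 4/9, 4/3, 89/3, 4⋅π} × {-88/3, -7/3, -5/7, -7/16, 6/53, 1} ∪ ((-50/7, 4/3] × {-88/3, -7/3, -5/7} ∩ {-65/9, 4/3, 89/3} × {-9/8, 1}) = {-1/5, 4/9, 4/3, 89/3, 4⋅π} × {-88/3, -7/3, -5/7, -7/16, 6/53, 1}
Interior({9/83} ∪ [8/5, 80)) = (8/5, 80)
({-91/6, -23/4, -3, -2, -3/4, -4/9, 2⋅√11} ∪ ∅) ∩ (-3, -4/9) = {-2, -3/4}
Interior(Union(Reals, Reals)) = Reals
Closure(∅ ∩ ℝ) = ∅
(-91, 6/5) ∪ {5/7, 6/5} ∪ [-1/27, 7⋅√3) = (-91, 7⋅√3)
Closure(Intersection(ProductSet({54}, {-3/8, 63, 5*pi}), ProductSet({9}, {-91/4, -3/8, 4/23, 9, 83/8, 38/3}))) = EmptySet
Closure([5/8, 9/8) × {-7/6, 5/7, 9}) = [5/8, 9/8] × {-7/6, 5/7, 9}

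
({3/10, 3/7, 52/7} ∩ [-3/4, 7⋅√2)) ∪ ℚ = ℚ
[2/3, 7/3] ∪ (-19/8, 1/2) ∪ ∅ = (-19/8, 1/2) ∪ [2/3, 7/3]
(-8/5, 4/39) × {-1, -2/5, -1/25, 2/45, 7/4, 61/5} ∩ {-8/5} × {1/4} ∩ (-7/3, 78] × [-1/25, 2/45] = ∅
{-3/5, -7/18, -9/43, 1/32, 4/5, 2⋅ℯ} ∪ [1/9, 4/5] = {-3/5, -7/18, -9/43, 1/32, 2⋅ℯ} ∪ [1/9, 4/5]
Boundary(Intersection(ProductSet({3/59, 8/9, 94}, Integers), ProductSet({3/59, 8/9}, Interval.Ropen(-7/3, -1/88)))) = ProductSet({3/59, 8/9}, Range(-2, 0, 1))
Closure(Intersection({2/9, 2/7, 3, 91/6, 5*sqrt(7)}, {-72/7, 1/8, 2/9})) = {2/9}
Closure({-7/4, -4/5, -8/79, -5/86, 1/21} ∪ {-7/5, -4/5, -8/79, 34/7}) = {-7/4, -7/5, -4/5, -8/79, -5/86, 1/21, 34/7}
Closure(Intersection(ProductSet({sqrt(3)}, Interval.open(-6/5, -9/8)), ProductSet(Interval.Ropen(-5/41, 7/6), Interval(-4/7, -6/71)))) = EmptySet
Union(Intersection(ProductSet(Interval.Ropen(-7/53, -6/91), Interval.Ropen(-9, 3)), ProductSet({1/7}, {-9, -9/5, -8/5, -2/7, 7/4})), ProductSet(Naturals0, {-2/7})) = ProductSet(Naturals0, {-2/7})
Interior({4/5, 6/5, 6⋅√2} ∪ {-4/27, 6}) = ∅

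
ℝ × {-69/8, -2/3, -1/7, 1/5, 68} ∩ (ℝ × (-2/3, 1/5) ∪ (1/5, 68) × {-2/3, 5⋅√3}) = (ℝ × {-1/7}) ∪ ((1/5, 68) × {-2/3})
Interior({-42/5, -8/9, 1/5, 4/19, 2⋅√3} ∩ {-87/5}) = ∅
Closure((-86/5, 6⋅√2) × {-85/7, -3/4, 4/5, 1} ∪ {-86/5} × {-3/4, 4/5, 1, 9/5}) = ({-86/5} × {-3/4, 4/5, 1, 9/5}) ∪ ([-86/5, 6⋅√2] × {-85/7, -3/4, 4/5, 1})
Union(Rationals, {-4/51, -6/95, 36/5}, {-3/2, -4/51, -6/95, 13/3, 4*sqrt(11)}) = Union({4*sqrt(11)}, Rationals)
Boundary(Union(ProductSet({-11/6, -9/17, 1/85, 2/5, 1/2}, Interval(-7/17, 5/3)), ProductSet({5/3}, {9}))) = Union(ProductSet({5/3}, {9}), ProductSet({-11/6, -9/17, 1/85, 2/5, 1/2}, Interval(-7/17, 5/3)))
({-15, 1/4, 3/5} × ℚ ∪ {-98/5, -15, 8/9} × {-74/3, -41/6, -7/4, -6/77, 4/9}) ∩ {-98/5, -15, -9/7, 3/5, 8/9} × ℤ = {-15, 3/5} × ℤ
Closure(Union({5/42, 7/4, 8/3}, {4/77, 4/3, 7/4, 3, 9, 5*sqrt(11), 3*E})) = {4/77, 5/42, 4/3, 7/4, 8/3, 3, 9, 5*sqrt(11), 3*E}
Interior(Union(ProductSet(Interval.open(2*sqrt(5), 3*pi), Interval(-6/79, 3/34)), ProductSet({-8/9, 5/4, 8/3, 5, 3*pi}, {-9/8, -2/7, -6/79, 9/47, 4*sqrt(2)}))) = ProductSet(Interval.open(2*sqrt(5), 3*pi), Interval.open(-6/79, 3/34))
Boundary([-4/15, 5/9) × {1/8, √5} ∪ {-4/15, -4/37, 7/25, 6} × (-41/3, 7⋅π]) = ([-4/15, 5/9] × {1/8, √5}) ∪ ({-4/15, -4/37, 7/25, 6} × [-41/3, 7⋅π])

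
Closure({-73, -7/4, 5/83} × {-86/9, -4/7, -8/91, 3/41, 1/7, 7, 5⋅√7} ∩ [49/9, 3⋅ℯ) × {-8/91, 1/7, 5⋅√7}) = ∅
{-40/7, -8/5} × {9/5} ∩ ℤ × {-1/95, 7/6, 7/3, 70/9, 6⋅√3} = ∅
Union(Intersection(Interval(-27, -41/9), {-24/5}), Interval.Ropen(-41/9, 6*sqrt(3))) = Union({-24/5}, Interval.Ropen(-41/9, 6*sqrt(3)))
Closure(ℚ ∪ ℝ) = ℝ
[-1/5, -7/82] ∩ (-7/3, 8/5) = [-1/5, -7/82]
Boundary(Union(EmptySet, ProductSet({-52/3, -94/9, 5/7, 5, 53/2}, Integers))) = ProductSet({-52/3, -94/9, 5/7, 5, 53/2}, Integers)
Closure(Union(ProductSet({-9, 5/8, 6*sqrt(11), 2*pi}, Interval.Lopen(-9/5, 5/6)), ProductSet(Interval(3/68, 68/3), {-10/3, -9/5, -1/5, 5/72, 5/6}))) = Union(ProductSet({-9, 5/8, 6*sqrt(11), 2*pi}, Interval(-9/5, 5/6)), ProductSet(Interval(3/68, 68/3), {-10/3, -9/5, -1/5, 5/72, 5/6}))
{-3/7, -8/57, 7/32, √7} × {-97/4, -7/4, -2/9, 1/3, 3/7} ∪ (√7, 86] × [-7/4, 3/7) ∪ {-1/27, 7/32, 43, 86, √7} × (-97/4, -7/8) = ((√7, 86] × [-7/4, 3/7)) ∪ ({-3/7, -8/57, 7/32, √7} × {-97/4, -7/4, -2/9, 1/3, 3/7}) ∪ ({-1/27, 7/32, 43, 86, √7} × (-97/4, -7/8))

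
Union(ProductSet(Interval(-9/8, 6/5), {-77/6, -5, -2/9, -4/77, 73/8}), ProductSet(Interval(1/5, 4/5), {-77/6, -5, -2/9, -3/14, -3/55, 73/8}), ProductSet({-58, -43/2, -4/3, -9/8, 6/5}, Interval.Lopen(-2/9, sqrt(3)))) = Union(ProductSet({-58, -43/2, -4/3, -9/8, 6/5}, Interval.Lopen(-2/9, sqrt(3))), ProductSet(Interval(-9/8, 6/5), {-77/6, -5, -2/9, -4/77, 73/8}), ProductSet(Interval(1/5, 4/5), {-77/6, -5, -2/9, -3/14, -3/55, 73/8}))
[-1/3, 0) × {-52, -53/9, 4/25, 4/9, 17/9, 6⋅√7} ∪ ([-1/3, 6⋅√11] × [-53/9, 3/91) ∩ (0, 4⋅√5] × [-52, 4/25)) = ((0, 4⋅√5] × [-53/9, 3/91)) ∪ ([-1/3, 0) × {-52, -53/9, 4/25, 4/9, 17/9, 6⋅√7})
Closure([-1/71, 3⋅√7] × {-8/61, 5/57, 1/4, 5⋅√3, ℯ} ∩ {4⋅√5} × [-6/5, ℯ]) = ∅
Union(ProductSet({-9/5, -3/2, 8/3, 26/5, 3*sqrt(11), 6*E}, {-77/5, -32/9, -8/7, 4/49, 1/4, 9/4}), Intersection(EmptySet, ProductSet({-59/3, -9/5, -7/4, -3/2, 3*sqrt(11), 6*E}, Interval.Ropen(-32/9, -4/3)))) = ProductSet({-9/5, -3/2, 8/3, 26/5, 3*sqrt(11), 6*E}, {-77/5, -32/9, -8/7, 4/49, 1/4, 9/4})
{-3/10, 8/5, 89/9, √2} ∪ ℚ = ℚ ∪ {√2}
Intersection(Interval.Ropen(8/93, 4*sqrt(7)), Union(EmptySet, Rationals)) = Intersection(Interval.Ropen(8/93, 4*sqrt(7)), Rationals)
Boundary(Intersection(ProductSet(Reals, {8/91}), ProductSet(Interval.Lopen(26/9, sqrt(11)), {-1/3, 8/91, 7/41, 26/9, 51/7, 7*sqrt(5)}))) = ProductSet(Interval(26/9, sqrt(11)), {8/91})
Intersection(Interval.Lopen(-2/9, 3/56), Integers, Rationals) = Range(0, 1, 1)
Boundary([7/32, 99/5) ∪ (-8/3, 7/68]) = {-8/3, 7/68, 7/32, 99/5}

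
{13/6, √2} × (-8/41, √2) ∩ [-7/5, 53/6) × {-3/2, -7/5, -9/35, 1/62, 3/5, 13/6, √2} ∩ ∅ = ∅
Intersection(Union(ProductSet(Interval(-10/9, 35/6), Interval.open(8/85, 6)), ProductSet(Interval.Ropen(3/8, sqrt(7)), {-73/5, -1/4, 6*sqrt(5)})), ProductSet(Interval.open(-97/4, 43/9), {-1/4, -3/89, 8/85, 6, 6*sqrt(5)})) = ProductSet(Interval.Ropen(3/8, sqrt(7)), {-1/4, 6*sqrt(5)})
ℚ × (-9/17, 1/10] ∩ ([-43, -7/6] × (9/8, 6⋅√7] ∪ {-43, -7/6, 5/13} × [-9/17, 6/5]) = {-43, -7/6, 5/13} × (-9/17, 1/10]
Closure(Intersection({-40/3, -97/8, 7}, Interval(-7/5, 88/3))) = {7}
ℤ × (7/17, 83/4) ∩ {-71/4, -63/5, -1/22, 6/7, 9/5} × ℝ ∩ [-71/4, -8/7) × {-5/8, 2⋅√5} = ∅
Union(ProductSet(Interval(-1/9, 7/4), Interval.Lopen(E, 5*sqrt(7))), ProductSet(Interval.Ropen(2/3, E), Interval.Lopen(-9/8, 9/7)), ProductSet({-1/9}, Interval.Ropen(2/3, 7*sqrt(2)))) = Union(ProductSet({-1/9}, Interval.Ropen(2/3, 7*sqrt(2))), ProductSet(Interval(-1/9, 7/4), Interval.Lopen(E, 5*sqrt(7))), ProductSet(Interval.Ropen(2/3, E), Interval.Lopen(-9/8, 9/7)))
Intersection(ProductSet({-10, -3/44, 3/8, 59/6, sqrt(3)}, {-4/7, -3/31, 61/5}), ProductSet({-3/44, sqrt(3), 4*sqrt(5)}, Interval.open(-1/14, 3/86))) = EmptySet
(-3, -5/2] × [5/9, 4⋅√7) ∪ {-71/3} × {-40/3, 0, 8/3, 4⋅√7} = ({-71/3} × {-40/3, 0, 8/3, 4⋅√7}) ∪ ((-3, -5/2] × [5/9, 4⋅√7))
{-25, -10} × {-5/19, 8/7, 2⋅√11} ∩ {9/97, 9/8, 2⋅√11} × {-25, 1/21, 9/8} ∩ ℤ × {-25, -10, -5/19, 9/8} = ∅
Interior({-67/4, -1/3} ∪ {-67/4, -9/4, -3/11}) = ∅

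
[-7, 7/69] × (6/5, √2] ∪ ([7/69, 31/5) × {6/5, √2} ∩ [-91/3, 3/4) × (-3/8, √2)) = ([7/69, 3/4) × {6/5}) ∪ ([-7, 7/69] × (6/5, √2])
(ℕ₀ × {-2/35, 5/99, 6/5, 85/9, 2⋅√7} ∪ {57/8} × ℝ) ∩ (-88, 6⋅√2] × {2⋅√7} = ({0, 1, …, 8} ∪ {57/8}) × {2⋅√7}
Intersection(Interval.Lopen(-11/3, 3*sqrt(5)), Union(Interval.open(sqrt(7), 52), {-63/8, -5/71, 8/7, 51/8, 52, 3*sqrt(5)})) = Union({-5/71, 8/7}, Interval.Lopen(sqrt(7), 3*sqrt(5)))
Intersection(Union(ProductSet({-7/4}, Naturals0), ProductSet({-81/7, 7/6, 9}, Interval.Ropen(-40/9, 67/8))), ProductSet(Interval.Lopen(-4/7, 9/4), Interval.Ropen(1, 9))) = ProductSet({7/6}, Interval.Ropen(1, 67/8))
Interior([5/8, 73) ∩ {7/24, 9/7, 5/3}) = ∅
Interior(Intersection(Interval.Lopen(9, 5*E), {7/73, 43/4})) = EmptySet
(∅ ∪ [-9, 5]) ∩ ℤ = {-9, -8, …, 5}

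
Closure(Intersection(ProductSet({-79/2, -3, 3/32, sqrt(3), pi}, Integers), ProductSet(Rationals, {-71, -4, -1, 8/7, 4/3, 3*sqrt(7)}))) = ProductSet({-79/2, -3, 3/32}, {-71, -4, -1})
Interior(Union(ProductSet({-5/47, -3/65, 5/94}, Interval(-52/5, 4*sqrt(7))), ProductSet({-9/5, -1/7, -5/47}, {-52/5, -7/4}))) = EmptySet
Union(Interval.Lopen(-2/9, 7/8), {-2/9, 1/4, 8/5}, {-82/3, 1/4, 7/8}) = Union({-82/3, 8/5}, Interval(-2/9, 7/8))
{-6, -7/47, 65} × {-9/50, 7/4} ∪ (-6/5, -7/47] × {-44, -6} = ({-6, -7/47, 65} × {-9/50, 7/4}) ∪ ((-6/5, -7/47] × {-44, -6})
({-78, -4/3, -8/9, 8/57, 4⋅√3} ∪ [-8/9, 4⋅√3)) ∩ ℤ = {-78} ∪ {0, 1, …, 6}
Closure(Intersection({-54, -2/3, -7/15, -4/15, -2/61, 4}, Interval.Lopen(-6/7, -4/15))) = {-2/3, -7/15, -4/15}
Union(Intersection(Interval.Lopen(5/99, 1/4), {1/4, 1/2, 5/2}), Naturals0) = Union({1/4}, Naturals0)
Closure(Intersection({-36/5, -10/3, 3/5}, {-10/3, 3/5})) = {-10/3, 3/5}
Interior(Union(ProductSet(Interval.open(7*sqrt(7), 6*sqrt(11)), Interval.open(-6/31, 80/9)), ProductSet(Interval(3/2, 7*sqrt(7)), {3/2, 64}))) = ProductSet(Interval.open(7*sqrt(7), 6*sqrt(11)), Interval.open(-6/31, 80/9))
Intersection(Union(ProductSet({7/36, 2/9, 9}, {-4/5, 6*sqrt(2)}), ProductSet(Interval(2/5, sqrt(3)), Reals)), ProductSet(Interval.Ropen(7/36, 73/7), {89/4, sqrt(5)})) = ProductSet(Interval(2/5, sqrt(3)), {89/4, sqrt(5)})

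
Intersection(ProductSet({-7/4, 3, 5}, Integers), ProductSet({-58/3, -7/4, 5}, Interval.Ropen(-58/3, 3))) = ProductSet({-7/4, 5}, Range(-19, 3, 1))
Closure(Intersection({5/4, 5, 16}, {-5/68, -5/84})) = EmptySet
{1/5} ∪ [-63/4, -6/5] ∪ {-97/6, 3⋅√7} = {-97/6, 1/5, 3⋅√7} ∪ [-63/4, -6/5]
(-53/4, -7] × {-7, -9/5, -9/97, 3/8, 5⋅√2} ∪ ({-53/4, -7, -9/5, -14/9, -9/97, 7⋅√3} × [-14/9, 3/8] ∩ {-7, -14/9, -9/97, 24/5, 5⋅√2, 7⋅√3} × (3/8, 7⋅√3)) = (-53/4, -7] × {-7, -9/5, -9/97, 3/8, 5⋅√2}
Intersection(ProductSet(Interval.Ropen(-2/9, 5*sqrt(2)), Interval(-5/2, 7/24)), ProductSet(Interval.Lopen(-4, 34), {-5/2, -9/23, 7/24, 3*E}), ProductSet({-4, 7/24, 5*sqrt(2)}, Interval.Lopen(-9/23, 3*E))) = ProductSet({7/24}, {7/24})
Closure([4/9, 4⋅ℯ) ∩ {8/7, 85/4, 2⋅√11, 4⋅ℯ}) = {8/7, 2⋅√11}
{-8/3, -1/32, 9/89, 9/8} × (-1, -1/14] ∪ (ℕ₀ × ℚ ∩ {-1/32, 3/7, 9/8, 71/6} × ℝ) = {-8/3, -1/32, 9/89, 9/8} × (-1, -1/14]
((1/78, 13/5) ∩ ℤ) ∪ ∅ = {1, 2}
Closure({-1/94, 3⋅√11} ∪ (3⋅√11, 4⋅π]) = {-1/94} ∪ [3⋅√11, 4⋅π]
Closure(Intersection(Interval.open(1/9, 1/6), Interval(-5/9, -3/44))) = EmptySet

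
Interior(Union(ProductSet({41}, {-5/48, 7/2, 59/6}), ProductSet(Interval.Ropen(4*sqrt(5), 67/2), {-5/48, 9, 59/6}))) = EmptySet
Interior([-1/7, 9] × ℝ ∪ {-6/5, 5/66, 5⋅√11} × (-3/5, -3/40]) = (-1/7, 9) × (-∞, ∞)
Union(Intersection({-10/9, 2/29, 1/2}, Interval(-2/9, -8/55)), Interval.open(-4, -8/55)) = Interval.open(-4, -8/55)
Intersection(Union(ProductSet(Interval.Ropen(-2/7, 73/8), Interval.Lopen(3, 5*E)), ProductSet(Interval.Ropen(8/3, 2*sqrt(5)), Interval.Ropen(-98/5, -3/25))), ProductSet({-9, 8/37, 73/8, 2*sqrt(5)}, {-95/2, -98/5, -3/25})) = EmptySet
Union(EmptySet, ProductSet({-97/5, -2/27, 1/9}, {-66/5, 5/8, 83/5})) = ProductSet({-97/5, -2/27, 1/9}, {-66/5, 5/8, 83/5})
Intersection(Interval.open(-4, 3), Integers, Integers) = Range(-3, 3, 1)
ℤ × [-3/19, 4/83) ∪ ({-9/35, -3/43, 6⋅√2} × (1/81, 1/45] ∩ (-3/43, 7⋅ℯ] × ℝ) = (ℤ × [-3/19, 4/83)) ∪ ({6⋅√2} × (1/81, 1/45])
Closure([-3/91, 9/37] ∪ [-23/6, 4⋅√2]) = [-23/6, 4⋅√2]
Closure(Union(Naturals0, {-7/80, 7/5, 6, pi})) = Union({-7/80, 7/5, pi}, Naturals0)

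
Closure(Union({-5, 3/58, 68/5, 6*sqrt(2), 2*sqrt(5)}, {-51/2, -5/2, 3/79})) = {-51/2, -5, -5/2, 3/79, 3/58, 68/5, 6*sqrt(2), 2*sqrt(5)}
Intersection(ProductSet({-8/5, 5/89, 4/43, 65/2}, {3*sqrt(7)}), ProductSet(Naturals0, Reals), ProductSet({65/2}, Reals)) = EmptySet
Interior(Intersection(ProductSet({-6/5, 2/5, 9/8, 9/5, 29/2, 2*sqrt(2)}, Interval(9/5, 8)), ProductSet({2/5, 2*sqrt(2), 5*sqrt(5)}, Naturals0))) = EmptySet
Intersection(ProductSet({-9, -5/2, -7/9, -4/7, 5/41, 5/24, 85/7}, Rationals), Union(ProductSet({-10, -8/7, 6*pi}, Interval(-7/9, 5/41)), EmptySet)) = EmptySet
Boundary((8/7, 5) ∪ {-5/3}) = {-5/3, 8/7, 5}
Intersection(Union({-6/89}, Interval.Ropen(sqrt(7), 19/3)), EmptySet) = EmptySet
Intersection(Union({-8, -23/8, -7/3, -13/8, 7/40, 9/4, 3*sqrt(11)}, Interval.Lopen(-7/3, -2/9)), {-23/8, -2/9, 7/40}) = {-23/8, -2/9, 7/40}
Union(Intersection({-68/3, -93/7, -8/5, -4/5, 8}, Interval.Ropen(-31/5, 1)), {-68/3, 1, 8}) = {-68/3, -8/5, -4/5, 1, 8}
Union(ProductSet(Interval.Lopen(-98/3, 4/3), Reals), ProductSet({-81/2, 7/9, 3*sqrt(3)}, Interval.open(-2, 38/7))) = Union(ProductSet({-81/2, 7/9, 3*sqrt(3)}, Interval.open(-2, 38/7)), ProductSet(Interval.Lopen(-98/3, 4/3), Reals))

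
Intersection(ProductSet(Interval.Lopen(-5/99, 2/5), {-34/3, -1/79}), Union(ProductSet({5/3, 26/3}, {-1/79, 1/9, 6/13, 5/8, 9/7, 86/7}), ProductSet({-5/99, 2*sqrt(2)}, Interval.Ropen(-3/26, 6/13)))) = EmptySet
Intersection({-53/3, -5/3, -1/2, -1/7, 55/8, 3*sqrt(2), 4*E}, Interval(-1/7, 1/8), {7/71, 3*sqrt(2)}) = EmptySet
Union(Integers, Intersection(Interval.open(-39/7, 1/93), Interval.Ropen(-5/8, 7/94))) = Union(Integers, Interval.Ropen(-5/8, 1/93))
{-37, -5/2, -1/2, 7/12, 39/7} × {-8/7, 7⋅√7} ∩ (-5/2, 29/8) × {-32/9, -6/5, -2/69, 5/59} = ∅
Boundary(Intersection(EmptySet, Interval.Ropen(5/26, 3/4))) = EmptySet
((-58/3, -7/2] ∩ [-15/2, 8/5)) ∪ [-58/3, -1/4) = [-58/3, -1/4)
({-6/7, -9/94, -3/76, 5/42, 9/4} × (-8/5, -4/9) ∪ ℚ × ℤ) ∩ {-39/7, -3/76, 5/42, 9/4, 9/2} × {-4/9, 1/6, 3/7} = ∅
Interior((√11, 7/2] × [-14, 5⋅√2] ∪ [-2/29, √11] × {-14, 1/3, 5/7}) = (√11, 7/2) × (-14, 5⋅√2)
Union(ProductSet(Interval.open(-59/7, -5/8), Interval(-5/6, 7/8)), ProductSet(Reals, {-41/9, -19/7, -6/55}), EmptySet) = Union(ProductSet(Interval.open(-59/7, -5/8), Interval(-5/6, 7/8)), ProductSet(Reals, {-41/9, -19/7, -6/55}))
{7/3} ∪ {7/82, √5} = {7/82, 7/3, √5}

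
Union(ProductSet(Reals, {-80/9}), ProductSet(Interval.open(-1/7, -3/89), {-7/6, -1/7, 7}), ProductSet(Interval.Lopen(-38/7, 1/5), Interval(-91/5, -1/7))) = Union(ProductSet(Interval.Lopen(-38/7, 1/5), Interval(-91/5, -1/7)), ProductSet(Interval.open(-1/7, -3/89), {-7/6, -1/7, 7}), ProductSet(Reals, {-80/9}))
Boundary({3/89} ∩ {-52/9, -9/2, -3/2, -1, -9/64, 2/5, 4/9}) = ∅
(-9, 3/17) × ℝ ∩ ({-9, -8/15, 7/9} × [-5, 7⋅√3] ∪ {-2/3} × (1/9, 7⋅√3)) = ({-2/3} × (1/9, 7⋅√3)) ∪ ({-8/15} × [-5, 7⋅√3])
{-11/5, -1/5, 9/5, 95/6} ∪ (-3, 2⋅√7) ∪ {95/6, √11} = (-3, 2⋅√7) ∪ {95/6}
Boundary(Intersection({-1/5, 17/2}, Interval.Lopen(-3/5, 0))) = {-1/5}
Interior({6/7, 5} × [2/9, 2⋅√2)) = ∅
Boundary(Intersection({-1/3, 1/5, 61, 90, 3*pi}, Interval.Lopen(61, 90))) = {90}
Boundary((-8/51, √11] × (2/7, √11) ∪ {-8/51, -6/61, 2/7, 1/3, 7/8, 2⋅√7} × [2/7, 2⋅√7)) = ({-8/51, √11} × [2/7, √11]) ∪ ([-8/51, √11] × {2/7, √11}) ∪ ({-8/51, 2⋅√7} × [2/7, 2⋅√7]) ∪ ({-8/51, -6/61, 2/7, 1/3, 7/8, 2⋅√7} × ({2/7} ∪ [√11, 2⋅√7]))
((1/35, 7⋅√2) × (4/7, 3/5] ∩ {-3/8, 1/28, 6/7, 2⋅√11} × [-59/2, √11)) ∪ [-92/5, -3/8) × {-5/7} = ([-92/5, -3/8) × {-5/7}) ∪ ({1/28, 6/7, 2⋅√11} × (4/7, 3/5])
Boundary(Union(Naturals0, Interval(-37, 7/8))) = Union(Complement(Naturals0, Interval.open(-37, 7/8)), {-37, 7/8})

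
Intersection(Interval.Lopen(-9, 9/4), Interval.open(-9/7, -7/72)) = Interval.open(-9/7, -7/72)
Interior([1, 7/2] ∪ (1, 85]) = (1, 85)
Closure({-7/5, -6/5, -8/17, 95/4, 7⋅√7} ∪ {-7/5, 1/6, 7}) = {-7/5, -6/5, -8/17, 1/6, 7, 95/4, 7⋅√7}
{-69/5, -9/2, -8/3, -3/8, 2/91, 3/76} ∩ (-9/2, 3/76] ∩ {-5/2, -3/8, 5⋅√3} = {-3/8}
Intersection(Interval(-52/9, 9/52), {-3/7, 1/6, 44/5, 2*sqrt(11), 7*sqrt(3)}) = {-3/7, 1/6}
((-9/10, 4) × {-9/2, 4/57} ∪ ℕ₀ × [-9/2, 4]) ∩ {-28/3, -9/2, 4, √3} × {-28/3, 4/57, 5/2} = ({4} × {4/57, 5/2}) ∪ ({√3} × {4/57})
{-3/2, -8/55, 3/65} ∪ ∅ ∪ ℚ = ℚ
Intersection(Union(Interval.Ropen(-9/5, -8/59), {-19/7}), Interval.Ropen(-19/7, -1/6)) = Union({-19/7}, Interval.Ropen(-9/5, -1/6))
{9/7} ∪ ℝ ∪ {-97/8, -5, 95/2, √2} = ℝ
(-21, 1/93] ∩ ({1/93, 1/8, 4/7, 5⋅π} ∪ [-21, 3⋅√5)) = (-21, 1/93]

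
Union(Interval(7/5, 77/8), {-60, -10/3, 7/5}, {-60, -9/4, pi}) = Union({-60, -10/3, -9/4}, Interval(7/5, 77/8))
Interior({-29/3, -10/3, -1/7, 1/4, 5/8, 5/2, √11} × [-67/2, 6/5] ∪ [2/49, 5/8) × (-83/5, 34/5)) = (2/49, 5/8) × (-83/5, 34/5)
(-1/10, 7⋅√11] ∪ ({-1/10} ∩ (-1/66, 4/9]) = (-1/10, 7⋅√11]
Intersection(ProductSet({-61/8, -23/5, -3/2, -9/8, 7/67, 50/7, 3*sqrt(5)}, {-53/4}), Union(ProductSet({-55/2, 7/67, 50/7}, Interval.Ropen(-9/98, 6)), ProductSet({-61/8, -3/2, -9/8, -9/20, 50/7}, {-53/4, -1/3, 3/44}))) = ProductSet({-61/8, -3/2, -9/8, 50/7}, {-53/4})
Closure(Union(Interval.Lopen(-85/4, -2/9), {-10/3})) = Interval(-85/4, -2/9)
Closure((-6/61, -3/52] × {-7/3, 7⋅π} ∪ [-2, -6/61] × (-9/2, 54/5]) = ([-2, -6/61] × [-9/2, 54/5]) ∪ ([-6/61, -3/52] × {-7/3, 7⋅π})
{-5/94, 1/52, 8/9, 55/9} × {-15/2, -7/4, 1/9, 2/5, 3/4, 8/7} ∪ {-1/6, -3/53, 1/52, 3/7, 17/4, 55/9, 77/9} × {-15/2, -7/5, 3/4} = ({-5/94, 1/52, 8/9, 55/9} × {-15/2, -7/4, 1/9, 2/5, 3/4, 8/7}) ∪ ({-1/6, -3/53, 1/52, 3/7, 17/4, 55/9, 77/9} × {-15/2, -7/5, 3/4})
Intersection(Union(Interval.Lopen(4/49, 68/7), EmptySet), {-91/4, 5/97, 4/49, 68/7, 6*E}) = {68/7}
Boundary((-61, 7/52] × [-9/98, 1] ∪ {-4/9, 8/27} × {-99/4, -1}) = ({-4/9, 8/27} × {-99/4, -1}) ∪ ({-61, 7/52} × [-9/98, 1]) ∪ ([-61, 7/52] × {-9/98, 1})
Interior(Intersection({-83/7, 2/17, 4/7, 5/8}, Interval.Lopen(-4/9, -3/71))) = EmptySet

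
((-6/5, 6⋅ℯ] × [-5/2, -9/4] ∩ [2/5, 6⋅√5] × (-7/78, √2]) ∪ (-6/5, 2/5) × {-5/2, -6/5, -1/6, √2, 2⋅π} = (-6/5, 2/5) × {-5/2, -6/5, -1/6, √2, 2⋅π}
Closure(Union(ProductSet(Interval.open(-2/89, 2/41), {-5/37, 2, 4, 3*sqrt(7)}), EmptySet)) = ProductSet(Interval(-2/89, 2/41), {-5/37, 2, 4, 3*sqrt(7)})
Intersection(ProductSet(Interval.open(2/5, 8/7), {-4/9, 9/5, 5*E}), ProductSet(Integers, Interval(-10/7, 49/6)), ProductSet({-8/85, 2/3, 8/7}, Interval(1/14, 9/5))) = EmptySet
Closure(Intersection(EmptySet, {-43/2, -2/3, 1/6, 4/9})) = EmptySet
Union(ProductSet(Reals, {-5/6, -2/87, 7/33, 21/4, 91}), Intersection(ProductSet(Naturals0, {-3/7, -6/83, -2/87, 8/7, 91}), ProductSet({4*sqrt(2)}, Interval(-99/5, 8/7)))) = ProductSet(Reals, {-5/6, -2/87, 7/33, 21/4, 91})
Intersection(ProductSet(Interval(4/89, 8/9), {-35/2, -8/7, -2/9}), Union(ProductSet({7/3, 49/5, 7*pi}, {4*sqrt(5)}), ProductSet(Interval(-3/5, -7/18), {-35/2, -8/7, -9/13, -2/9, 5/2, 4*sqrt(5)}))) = EmptySet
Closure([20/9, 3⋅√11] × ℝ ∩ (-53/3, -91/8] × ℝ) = ∅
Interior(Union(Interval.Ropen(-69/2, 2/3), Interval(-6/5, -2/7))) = Interval.open(-69/2, 2/3)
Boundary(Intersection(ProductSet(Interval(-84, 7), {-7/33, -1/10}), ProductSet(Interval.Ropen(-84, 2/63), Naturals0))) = EmptySet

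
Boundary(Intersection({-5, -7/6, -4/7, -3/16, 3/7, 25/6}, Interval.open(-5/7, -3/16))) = {-4/7}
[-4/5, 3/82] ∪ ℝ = (-∞, ∞)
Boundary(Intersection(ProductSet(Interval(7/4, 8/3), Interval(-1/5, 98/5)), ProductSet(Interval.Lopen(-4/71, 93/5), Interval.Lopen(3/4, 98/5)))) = Union(ProductSet({7/4, 8/3}, Interval(3/4, 98/5)), ProductSet(Interval(7/4, 8/3), {3/4, 98/5}))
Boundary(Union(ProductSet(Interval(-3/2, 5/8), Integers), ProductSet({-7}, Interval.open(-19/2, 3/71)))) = Union(ProductSet({-7}, Interval(-19/2, 3/71)), ProductSet(Interval(-3/2, 5/8), Integers))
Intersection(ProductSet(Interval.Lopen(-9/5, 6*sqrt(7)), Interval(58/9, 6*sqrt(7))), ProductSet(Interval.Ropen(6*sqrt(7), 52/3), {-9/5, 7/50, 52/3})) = EmptySet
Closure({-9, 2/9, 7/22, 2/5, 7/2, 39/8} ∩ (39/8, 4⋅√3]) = ∅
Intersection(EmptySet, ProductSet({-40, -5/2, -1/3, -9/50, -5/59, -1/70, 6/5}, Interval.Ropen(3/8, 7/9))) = EmptySet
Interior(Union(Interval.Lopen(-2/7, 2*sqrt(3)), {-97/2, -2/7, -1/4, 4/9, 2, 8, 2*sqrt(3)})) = Interval.open(-2/7, 2*sqrt(3))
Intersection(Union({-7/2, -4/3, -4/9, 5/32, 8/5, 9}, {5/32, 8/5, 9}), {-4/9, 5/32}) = {-4/9, 5/32}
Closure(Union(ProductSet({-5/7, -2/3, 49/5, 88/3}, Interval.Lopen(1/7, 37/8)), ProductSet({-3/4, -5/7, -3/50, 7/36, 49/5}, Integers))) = Union(ProductSet({-5/7, -2/3, 49/5, 88/3}, Interval(1/7, 37/8)), ProductSet({-3/4, -5/7, -3/50, 7/36, 49/5}, Integers))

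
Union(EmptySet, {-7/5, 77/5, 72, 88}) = {-7/5, 77/5, 72, 88}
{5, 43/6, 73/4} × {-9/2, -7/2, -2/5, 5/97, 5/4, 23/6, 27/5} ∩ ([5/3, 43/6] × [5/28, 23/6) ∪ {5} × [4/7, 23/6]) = ({5} × {5/4, 23/6}) ∪ ({5, 43/6} × {5/4})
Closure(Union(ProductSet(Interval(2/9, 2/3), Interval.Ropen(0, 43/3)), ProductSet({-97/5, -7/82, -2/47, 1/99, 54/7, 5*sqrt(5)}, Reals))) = Union(ProductSet({-97/5, -7/82, -2/47, 1/99, 54/7, 5*sqrt(5)}, Reals), ProductSet(Interval(2/9, 2/3), Interval(0, 43/3)))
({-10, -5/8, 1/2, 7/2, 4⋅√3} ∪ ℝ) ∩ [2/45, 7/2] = [2/45, 7/2]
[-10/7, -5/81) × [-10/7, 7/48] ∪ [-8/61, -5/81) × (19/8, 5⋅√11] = ([-10/7, -5/81) × [-10/7, 7/48]) ∪ ([-8/61, -5/81) × (19/8, 5⋅√11])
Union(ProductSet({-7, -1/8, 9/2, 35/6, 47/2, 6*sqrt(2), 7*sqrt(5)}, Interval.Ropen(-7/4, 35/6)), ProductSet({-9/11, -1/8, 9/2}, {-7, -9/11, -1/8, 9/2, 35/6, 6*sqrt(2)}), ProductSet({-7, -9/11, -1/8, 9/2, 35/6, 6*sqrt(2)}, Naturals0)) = Union(ProductSet({-9/11, -1/8, 9/2}, {-7, -9/11, -1/8, 9/2, 35/6, 6*sqrt(2)}), ProductSet({-7, -9/11, -1/8, 9/2, 35/6, 6*sqrt(2)}, Naturals0), ProductSet({-7, -1/8, 9/2, 35/6, 47/2, 6*sqrt(2), 7*sqrt(5)}, Interval.Ropen(-7/4, 35/6)))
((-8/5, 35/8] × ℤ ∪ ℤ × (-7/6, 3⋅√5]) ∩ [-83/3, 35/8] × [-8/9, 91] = ((-8/5, 35/8] × {0, 1, …, 91}) ∪ ({-27, -26, …, 4} × [-8/9, 3⋅√5])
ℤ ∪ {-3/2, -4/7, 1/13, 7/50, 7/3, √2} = ℤ ∪ {-3/2, -4/7, 1/13, 7/50, 7/3, √2}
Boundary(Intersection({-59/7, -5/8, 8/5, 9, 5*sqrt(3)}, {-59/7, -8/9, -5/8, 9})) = {-59/7, -5/8, 9}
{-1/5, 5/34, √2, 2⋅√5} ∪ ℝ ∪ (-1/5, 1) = (-∞, ∞)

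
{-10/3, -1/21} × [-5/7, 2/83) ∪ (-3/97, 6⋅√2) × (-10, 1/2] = ({-10/3, -1/21} × [-5/7, 2/83)) ∪ ((-3/97, 6⋅√2) × (-10, 1/2])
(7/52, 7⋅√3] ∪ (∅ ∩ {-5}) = (7/52, 7⋅√3]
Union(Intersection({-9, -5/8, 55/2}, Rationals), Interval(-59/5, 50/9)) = Union({55/2}, Interval(-59/5, 50/9))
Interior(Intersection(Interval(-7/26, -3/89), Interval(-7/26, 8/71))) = Interval.open(-7/26, -3/89)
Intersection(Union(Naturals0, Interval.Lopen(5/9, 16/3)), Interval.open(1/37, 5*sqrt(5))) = Union(Interval.Lopen(5/9, 16/3), Range(1, 12, 1))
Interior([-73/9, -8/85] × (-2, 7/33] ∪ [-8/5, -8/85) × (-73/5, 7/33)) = ((-73/9, -8/85) × (-2, 7/33)) ∪ ((-8/5, -8/85) × (-73/5, 7/33))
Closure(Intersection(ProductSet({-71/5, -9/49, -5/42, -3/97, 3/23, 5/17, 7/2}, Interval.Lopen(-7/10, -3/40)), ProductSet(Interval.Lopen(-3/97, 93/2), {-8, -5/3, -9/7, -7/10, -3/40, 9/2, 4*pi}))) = ProductSet({3/23, 5/17, 7/2}, {-3/40})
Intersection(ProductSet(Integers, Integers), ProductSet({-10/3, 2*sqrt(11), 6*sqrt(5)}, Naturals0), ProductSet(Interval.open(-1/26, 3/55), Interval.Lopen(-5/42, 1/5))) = EmptySet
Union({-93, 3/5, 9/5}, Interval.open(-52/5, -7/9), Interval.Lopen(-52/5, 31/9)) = Union({-93}, Interval.Lopen(-52/5, 31/9))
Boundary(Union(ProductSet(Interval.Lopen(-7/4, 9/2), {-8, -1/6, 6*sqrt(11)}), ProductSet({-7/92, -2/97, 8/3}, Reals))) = Union(ProductSet({-7/92, -2/97, 8/3}, Reals), ProductSet(Interval(-7/4, 9/2), {-8, -1/6, 6*sqrt(11)}))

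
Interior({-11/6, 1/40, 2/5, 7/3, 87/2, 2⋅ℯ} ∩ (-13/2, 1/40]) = ∅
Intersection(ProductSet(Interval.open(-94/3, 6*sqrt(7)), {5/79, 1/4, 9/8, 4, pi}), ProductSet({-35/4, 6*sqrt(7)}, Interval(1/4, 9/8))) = ProductSet({-35/4}, {1/4, 9/8})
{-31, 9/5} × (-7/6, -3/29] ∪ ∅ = {-31, 9/5} × (-7/6, -3/29]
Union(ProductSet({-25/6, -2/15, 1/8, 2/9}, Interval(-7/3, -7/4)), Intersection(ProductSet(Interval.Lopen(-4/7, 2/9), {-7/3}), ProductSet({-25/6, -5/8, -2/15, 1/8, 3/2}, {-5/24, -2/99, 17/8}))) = ProductSet({-25/6, -2/15, 1/8, 2/9}, Interval(-7/3, -7/4))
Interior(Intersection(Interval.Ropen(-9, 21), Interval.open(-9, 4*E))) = Interval.open(-9, 4*E)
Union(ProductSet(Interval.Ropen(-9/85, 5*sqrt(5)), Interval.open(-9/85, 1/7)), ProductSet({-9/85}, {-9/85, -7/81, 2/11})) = Union(ProductSet({-9/85}, {-9/85, -7/81, 2/11}), ProductSet(Interval.Ropen(-9/85, 5*sqrt(5)), Interval.open(-9/85, 1/7)))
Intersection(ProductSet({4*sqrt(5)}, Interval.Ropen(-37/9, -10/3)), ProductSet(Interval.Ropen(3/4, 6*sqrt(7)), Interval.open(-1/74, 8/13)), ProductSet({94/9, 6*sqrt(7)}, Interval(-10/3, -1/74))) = EmptySet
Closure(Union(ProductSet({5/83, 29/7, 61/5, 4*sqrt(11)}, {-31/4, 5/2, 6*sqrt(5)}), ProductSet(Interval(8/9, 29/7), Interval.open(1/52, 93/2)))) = Union(ProductSet({5/83, 29/7, 61/5, 4*sqrt(11)}, {-31/4, 5/2, 6*sqrt(5)}), ProductSet(Interval(8/9, 29/7), Interval(1/52, 93/2)))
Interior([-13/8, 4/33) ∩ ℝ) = (-13/8, 4/33)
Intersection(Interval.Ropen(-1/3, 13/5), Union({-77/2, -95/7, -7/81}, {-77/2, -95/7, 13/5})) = {-7/81}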